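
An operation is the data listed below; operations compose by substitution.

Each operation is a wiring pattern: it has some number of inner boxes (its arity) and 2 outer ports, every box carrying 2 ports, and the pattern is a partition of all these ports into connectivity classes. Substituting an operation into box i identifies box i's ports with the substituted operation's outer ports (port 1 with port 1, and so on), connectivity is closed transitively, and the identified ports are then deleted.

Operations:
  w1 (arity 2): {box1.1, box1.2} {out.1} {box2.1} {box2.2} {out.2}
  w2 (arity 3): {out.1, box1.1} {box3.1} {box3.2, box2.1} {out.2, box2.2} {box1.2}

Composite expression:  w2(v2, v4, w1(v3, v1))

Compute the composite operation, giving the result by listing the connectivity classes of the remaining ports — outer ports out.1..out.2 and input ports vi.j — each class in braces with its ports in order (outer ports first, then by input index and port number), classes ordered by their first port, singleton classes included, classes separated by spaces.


{out.1, v2.1} {out.2, v4.2} {v1.1} {v1.2} {v2.2} {v3.1, v3.2} {v4.1}


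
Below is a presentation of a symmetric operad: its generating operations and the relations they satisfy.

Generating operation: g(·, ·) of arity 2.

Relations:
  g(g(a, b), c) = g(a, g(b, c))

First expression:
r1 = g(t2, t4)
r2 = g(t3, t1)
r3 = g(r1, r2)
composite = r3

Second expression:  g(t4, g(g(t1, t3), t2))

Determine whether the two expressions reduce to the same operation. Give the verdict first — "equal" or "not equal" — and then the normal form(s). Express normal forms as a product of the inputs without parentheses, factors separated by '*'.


not equal — first t2 * t4 * t3 * t1, second t4 * t1 * t3 * t2

The first expression, normalized: t2 * t4 * t3 * t1
The second expression, normalized: t4 * t1 * t3 * t2
Different reductions; not equal.


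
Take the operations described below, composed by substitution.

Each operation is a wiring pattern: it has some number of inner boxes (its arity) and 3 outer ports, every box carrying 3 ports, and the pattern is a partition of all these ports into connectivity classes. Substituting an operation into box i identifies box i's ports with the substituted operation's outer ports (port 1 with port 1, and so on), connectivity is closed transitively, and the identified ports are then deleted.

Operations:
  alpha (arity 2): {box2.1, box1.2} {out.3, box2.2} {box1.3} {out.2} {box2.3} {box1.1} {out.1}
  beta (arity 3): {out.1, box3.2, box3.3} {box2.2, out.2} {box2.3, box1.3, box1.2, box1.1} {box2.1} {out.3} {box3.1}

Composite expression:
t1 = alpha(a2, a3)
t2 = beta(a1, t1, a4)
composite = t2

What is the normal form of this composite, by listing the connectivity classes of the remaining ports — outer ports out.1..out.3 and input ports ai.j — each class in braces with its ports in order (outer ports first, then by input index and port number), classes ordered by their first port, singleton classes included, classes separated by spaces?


{out.1, a4.2, a4.3} {out.2} {out.3} {a1.1, a1.2, a1.3, a3.2} {a2.1} {a2.2, a3.1} {a2.3} {a3.3} {a4.1}

Two ports join when wires chain via beta-identified ports.
after alpha, the pattern on (a2, a3) reads {out.1} {out.2} {out.3, a3.2} {a2.1} {a2.2, a3.1} {a2.3} {a3.3} (out.j = its outer ports)
after beta, the pattern on (a1, a2, a3, a4) reads {out.1, a4.2, a4.3} {out.2} {out.3} {a1.1, a1.2, a1.3, a3.2} {a2.1} {a2.2, a3.1} {a2.3} {a3.3} {a4.1} (out.j = its outer ports)


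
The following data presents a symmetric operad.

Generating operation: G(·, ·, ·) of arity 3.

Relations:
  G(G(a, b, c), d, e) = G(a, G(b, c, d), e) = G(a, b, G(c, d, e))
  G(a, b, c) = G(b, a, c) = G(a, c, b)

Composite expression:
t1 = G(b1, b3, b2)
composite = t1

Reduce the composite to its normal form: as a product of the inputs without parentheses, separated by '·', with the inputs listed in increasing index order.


b1 · b2 · b3

With G associative and commutative, the b-input set is all that matters.
G(b1, b3, b2) linearizes to b1 · b3 · b2
sorting the factors by input index: b1 · b2 · b3


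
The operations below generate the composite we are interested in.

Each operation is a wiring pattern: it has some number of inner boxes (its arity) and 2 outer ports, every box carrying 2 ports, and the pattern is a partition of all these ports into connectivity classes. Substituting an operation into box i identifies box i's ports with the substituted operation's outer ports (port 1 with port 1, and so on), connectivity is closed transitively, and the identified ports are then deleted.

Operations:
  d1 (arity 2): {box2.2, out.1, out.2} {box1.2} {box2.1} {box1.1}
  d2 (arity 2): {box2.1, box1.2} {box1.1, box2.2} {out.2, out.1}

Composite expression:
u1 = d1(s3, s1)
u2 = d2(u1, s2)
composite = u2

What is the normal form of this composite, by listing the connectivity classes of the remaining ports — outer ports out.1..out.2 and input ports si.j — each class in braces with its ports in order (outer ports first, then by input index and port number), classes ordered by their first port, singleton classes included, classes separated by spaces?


Two ports join when wires chain via d2-identified ports.
through d1, on inputs (s3, s1): {out.1, out.2, s1.2} {s1.1} {s3.1} {s3.2} (out.j = stage outer ports)
through d2, on inputs (s3, s1, s2): {out.1, out.2} {s1.1} {s1.2, s2.1, s2.2} {s3.1} {s3.2} (out.j = stage outer ports)

{out.1, out.2} {s1.1} {s1.2, s2.1, s2.2} {s3.1} {s3.2}


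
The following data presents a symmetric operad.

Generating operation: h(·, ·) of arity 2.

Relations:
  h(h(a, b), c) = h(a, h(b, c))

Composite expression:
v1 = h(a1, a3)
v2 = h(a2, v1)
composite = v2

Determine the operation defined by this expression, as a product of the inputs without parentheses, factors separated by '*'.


a2 * a1 * a3

Associativity of h dissolves the nesting; only the a-input order survives.
h(a1, a3) spells out as a1 * a3
h(a2, h(a1, a3)) spells out as a2 * a1 * a3


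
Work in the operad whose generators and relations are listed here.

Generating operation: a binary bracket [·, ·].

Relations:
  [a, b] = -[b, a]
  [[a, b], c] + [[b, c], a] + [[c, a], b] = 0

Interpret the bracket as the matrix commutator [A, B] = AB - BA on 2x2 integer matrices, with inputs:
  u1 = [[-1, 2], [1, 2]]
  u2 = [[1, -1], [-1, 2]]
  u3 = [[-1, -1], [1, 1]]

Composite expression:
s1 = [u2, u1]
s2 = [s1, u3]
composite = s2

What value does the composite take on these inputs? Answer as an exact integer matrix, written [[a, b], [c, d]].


[[-1, -12], [-10, 1]]

[u2, u1] = [[1, -5], [4, -1]]
[[u2, u1], u3] = [[-1, -12], [-10, 1]]


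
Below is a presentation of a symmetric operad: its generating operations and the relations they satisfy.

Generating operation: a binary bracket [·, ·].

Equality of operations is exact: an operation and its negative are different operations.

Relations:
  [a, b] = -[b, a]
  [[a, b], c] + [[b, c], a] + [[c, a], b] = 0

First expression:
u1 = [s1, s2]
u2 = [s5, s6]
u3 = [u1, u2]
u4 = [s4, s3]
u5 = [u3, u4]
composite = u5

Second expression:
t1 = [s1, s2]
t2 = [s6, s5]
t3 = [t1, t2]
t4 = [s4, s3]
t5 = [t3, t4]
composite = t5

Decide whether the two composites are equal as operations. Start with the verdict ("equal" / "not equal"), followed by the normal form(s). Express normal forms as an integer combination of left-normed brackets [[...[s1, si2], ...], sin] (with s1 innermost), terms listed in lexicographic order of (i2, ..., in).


In normal form, the first expression is -[[[[[s1, s2], s5], s6], s3], s4] + [[[[[s1, s2], s5], s6], s4], s3] + [[[[[s1, s2], s6], s5], s3], s4] - [[[[[s1, s2], s6], s5], s4], s3]
In normal form, the second expression is [[[[[s1, s2], s5], s6], s3], s4] - [[[[[s1, s2], s5], s6], s4], s3] - [[[[[s1, s2], s6], s5], s3], s4] + [[[[[s1, s2], s6], s5], s4], s3]
Different reductions; not equal.

not equal: they reduce to -[[[[[s1, s2], s5], s6], s3], s4] + [[[[[s1, s2], s5], s6], s4], s3] + [[[[[s1, s2], s6], s5], s3], s4] - [[[[[s1, s2], s6], s5], s4], s3] and [[[[[s1, s2], s5], s6], s3], s4] - [[[[[s1, s2], s5], s6], s4], s3] - [[[[[s1, s2], s6], s5], s3], s4] + [[[[[s1, s2], s6], s5], s4], s3]


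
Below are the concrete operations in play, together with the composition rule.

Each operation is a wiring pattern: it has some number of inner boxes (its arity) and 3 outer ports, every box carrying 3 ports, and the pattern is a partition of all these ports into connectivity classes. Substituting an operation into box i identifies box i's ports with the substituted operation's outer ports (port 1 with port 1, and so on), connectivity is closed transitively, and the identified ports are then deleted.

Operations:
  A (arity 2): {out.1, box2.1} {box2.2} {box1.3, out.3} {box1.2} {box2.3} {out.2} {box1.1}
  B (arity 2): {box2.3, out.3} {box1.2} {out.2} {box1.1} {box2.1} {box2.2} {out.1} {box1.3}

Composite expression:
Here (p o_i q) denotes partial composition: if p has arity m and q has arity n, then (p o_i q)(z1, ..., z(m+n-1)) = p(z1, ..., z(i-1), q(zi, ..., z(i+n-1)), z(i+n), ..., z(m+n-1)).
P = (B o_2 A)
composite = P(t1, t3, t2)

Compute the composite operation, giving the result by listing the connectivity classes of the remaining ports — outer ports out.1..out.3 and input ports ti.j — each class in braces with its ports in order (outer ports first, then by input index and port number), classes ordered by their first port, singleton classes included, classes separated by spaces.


After gluing at B, chains via deleted ports link the t-ports.
stage A: inputs (t3, t2), connectivity {out.1, t2.1} {out.2} {out.3, t3.3} {t2.2} {t2.3} {t3.1} {t3.2}, out.j its boundary
stage B: inputs (t1, t3, t2), connectivity {out.1} {out.2} {out.3, t3.3} {t1.1} {t1.2} {t1.3} {t2.1} {t2.2} {t2.3} {t3.1} {t3.2}, out.j its boundary

{out.1} {out.2} {out.3, t3.3} {t1.1} {t1.2} {t1.3} {t2.1} {t2.2} {t2.3} {t3.1} {t3.2}


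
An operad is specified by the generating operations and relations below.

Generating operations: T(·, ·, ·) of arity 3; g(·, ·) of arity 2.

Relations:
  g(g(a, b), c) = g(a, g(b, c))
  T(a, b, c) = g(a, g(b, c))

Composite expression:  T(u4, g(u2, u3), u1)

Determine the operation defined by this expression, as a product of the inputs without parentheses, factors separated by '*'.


u4 * u2 * u3 * u1

Associativity of T dissolves the nesting; only the u-input order survives.
g(u2, u3) reduces to u2 * u3
T(u4, g(u2, u3), u1) reduces to u4 * u2 * u3 * u1


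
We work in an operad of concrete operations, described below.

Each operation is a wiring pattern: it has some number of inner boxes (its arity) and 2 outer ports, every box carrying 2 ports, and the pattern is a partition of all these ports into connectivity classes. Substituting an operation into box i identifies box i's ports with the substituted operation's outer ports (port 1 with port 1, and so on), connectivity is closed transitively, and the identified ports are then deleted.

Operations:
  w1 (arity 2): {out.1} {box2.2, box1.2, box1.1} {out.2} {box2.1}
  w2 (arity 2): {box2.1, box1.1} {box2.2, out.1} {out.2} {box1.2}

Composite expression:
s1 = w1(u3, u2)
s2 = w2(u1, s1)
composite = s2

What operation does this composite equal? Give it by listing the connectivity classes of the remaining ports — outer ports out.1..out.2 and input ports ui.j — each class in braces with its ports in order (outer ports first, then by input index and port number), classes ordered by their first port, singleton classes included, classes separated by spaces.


{out.1} {out.2} {u1.1} {u1.2} {u2.1} {u2.2, u3.1, u3.2}

Connectivity passes through glued w2-boundaries; trace each wire chain.
the subtree at w1 composes to {out.1} {out.2} {u2.1} {u2.2, u3.1, u3.2} on (u3, u2); out.j = own outer ports
the subtree at w2 composes to {out.1} {out.2} {u1.1} {u1.2} {u2.1} {u2.2, u3.1, u3.2} on (u1, u3, u2); out.j = own outer ports


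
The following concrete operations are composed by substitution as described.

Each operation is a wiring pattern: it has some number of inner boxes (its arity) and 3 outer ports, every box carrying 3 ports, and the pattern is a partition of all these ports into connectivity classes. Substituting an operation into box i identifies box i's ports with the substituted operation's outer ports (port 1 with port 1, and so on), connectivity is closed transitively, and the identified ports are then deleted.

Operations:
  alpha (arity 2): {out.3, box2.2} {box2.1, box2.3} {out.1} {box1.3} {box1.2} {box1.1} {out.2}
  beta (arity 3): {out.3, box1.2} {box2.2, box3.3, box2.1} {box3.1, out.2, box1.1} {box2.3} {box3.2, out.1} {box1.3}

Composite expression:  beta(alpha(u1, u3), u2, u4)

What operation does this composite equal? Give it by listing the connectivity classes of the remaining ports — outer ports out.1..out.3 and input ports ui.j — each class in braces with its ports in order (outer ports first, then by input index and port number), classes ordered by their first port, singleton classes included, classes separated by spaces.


{out.1, u4.2} {out.2, u4.1} {out.3} {u1.1} {u1.2} {u1.3} {u2.1, u2.2, u4.3} {u2.3} {u3.1, u3.3} {u3.2}

Substituting into beta glues patterns; closure does the rest.
through alpha, on inputs (u1, u3): {out.1} {out.2} {out.3, u3.2} {u1.1} {u1.2} {u1.3} {u3.1, u3.3} (out.j = stage outer ports)
through beta, on inputs (u1, u3, u2, u4): {out.1, u4.2} {out.2, u4.1} {out.3} {u1.1} {u1.2} {u1.3} {u2.1, u2.2, u4.3} {u2.3} {u3.1, u3.3} {u3.2} (out.j = stage outer ports)


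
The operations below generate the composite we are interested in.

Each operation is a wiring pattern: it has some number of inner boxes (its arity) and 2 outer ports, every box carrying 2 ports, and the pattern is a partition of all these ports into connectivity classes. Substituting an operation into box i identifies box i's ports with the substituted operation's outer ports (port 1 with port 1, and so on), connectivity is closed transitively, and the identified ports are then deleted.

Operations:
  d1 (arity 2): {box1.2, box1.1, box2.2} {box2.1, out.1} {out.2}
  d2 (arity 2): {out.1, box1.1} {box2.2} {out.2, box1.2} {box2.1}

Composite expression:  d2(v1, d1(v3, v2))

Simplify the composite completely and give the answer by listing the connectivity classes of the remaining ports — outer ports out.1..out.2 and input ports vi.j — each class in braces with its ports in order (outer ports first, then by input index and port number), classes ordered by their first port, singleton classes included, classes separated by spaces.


{out.1, v1.1} {out.2, v1.2} {v2.1} {v2.2, v3.1, v3.2}

Reachability decides: close wires over d2-identified ports.
after d1, the pattern on (v3, v2) reads {out.1, v2.1} {out.2} {v2.2, v3.1, v3.2} (out.j = its outer ports)
after d2, the pattern on (v1, v3, v2) reads {out.1, v1.1} {out.2, v1.2} {v2.1} {v2.2, v3.1, v3.2} (out.j = its outer ports)


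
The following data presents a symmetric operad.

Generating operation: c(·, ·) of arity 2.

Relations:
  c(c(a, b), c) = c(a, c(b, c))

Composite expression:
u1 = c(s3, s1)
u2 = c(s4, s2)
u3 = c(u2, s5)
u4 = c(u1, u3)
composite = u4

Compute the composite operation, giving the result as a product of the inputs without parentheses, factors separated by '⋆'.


s3 ⋆ s1 ⋆ s4 ⋆ s2 ⋆ s5

The c-tree's shape is irrelevant; the s-reading-order decides.
c(s3, s1) linearizes to s3 ⋆ s1
c(s4, s2) linearizes to s4 ⋆ s2
c(c(s4, s2), s5) linearizes to s4 ⋆ s2 ⋆ s5
c(c(s3, s1), c(c(s4, s2), s5)) linearizes to s3 ⋆ s1 ⋆ s4 ⋆ s2 ⋆ s5


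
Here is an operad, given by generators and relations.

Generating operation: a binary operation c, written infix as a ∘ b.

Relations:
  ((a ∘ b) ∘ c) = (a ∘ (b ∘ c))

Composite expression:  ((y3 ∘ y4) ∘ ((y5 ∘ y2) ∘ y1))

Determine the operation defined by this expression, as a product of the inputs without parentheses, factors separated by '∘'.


y3 ∘ y4 ∘ y5 ∘ y2 ∘ y1


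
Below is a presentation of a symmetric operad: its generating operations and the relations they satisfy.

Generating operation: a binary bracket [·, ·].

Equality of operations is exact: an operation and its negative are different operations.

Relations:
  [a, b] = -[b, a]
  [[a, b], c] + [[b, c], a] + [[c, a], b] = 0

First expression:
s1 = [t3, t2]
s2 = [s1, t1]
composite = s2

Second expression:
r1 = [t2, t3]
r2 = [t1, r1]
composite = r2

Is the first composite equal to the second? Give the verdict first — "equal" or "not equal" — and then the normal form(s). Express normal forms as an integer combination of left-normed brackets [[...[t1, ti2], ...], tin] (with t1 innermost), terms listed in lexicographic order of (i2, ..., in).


equal; both compose to [[t1, t2], t3] - [[t1, t3], t2]


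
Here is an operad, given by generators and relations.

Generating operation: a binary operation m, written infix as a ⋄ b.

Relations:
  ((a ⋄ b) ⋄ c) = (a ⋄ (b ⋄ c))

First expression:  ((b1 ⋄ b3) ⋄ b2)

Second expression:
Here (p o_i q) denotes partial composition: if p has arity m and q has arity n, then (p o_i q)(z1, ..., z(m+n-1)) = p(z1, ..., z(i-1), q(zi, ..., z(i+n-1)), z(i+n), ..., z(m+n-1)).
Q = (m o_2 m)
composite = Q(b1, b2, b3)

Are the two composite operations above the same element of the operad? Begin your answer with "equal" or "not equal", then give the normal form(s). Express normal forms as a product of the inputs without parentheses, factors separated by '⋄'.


Reducing the first expression gives b1 ⋄ b3 ⋄ b2
Reducing the second expression gives b1 ⋄ b2 ⋄ b3
Different reductions; not equal.

not equal; the first gives b1 ⋄ b3 ⋄ b2 and the second b1 ⋄ b2 ⋄ b3


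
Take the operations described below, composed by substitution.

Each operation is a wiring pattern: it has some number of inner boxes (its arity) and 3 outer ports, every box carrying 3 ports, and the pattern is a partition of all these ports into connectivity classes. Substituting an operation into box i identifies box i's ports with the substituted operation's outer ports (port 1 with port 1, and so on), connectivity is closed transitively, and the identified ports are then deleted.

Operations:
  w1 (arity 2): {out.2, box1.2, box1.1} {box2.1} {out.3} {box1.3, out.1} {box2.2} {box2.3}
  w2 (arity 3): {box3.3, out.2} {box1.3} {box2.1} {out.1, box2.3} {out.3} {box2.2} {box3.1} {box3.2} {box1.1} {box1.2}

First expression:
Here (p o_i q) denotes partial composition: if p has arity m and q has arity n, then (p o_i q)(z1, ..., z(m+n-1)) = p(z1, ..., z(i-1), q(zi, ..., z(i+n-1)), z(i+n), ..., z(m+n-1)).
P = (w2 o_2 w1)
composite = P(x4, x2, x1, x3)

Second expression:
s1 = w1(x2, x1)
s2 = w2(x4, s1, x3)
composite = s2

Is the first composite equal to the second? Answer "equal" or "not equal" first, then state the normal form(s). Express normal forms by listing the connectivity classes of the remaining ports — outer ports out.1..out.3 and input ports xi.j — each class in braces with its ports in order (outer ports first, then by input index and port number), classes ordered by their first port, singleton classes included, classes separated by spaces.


equal; the common form is {out.1} {out.2, x3.3} {out.3} {x1.1} {x1.2} {x1.3} {x2.1, x2.2} {x2.3} {x3.1} {x3.2} {x4.1} {x4.2} {x4.3}


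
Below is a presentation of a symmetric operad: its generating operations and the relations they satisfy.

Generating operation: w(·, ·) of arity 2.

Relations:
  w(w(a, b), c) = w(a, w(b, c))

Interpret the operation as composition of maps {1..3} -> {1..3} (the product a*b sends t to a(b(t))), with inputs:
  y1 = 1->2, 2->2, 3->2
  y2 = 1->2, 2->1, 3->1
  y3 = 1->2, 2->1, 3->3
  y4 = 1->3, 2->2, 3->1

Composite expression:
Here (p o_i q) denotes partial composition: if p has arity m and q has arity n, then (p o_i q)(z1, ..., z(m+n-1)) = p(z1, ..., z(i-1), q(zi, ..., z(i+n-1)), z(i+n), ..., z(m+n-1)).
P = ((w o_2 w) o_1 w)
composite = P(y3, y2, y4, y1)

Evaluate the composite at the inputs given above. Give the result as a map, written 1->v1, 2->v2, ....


1->2, 2->2, 3->2

w(y3, y2) = 1->1, 2->2, 3->2
w(y4, y1) = 1->2, 2->2, 3->2
w(w(y3, y2), w(y4, y1)) = 1->2, 2->2, 3->2


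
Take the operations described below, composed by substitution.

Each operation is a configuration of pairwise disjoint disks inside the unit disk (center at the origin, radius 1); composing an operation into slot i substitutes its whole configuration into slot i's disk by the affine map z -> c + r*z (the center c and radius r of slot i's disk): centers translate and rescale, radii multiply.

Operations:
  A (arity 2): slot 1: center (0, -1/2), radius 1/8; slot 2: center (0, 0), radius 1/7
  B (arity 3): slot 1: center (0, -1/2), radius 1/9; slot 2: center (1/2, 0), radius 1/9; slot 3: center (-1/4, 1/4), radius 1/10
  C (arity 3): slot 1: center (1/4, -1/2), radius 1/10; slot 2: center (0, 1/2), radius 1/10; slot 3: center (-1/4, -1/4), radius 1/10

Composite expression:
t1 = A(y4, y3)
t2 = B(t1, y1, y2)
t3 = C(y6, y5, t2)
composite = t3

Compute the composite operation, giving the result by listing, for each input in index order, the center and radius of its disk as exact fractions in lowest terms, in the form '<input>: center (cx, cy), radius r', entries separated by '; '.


Follow each y-input down from C: c' goes to c + r*c', radius to r*r'.
y6 passes through 1 substitution, ending at center (1/4, -1/2), radius 1/10
y5 passes through 1 substitution, ending at center (0, 1/2), radius 1/10
y4 passes through 3 substitutions, ending at center (-1/4, -11/36), radius 1/720
y3 passes through 3 substitutions, ending at center (-1/4, -3/10), radius 1/630
y1 passes through 2 substitutions, ending at center (-1/5, -1/4), radius 1/90
y2 passes through 2 substitutions, ending at center (-11/40, -9/40), radius 1/100

y1: center (-1/5, -1/4), radius 1/90; y2: center (-11/40, -9/40), radius 1/100; y3: center (-1/4, -3/10), radius 1/630; y4: center (-1/4, -11/36), radius 1/720; y5: center (0, 1/2), radius 1/10; y6: center (1/4, -1/2), radius 1/10


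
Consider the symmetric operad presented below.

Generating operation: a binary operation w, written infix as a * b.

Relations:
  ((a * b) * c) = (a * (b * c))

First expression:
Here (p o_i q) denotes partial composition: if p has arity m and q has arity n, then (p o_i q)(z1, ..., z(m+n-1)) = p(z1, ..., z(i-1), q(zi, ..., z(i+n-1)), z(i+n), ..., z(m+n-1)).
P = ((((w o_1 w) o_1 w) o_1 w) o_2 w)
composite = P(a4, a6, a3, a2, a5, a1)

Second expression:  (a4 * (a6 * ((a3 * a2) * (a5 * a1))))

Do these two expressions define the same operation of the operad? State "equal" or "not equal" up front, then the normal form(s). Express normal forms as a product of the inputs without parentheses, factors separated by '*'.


The first expression, normalized: a4 * a6 * a3 * a2 * a5 * a1
The second expression, normalized: a4 * a6 * a3 * a2 * a5 * a1
Both agree, so they are equal.

equal; both compose to a4 * a6 * a3 * a2 * a5 * a1


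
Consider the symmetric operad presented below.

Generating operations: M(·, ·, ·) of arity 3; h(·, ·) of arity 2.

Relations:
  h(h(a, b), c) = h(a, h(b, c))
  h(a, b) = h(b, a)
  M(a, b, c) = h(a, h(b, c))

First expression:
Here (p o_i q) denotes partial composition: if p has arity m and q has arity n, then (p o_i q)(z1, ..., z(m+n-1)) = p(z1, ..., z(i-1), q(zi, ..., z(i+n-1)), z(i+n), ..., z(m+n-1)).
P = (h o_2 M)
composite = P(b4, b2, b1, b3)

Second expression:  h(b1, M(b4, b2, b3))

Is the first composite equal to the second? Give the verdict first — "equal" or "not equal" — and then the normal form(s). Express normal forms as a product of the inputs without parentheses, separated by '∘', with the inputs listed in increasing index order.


The first expression, normalized: b1 ∘ b2 ∘ b3 ∘ b4
The second expression, normalized: b1 ∘ b2 ∘ b3 ∘ b4
Both agree, so they are equal.

equal; both compose to b1 ∘ b2 ∘ b3 ∘ b4


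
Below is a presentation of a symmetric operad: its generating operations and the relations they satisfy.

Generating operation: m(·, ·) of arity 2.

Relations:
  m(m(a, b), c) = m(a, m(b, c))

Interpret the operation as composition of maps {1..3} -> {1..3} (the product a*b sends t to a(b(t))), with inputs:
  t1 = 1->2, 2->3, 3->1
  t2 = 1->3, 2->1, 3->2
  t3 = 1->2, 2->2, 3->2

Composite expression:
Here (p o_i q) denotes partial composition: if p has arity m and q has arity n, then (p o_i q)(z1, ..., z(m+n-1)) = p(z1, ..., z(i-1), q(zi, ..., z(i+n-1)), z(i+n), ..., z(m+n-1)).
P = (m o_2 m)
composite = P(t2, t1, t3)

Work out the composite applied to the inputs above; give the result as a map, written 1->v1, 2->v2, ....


m(t1, t3) = 1->3, 2->3, 3->3
m(t2, m(t1, t3)) = 1->2, 2->2, 3->2

1->2, 2->2, 3->2


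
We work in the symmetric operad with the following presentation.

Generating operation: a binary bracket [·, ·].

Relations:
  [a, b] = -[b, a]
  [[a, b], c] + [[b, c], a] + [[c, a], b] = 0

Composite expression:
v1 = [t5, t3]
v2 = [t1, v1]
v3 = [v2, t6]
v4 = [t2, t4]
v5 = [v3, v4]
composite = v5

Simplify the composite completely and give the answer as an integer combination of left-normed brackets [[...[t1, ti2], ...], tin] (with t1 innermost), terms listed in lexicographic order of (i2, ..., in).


In the tensor algebra, words opening t1 carry the t1-anchored form.
Composite bracket: [[[t1, [t5, t3]], t6], [t2, t4]]
Each bracket splits as ab - ba, giving 32 signed words (2^5 = 32).
Only words starting with t1 matter:
  word t1t3t5t6t2t4 has sign -1, contributing -[[[[[t1, t3], t5], t6], t2], t4]
  word t1t3t5t6t4t2 has sign +1, contributing +[[[[[t1, t3], t5], t6], t4], t2]
  word t1t5t3t6t2t4 has sign +1, contributing +[[[[[t1, t5], t3], t6], t2], t4]
  word t1t5t3t6t4t2 has sign -1, contributing -[[[[[t1, t5], t3], t6], t4], t2]

-[[[[[t1, t3], t5], t6], t2], t4] + [[[[[t1, t3], t5], t6], t4], t2] + [[[[[t1, t5], t3], t6], t2], t4] - [[[[[t1, t5], t3], t6], t4], t2]


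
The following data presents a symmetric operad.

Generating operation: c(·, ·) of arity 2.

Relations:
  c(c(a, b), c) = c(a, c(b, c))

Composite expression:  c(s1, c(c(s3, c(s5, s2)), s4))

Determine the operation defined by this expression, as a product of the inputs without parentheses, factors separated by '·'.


Key point: c is associative — brackets drop, the s-order remains.
c(s5, s2) collapses to s5 · s2
c(s3, c(s5, s2)) collapses to s3 · s5 · s2
c(c(s3, c(s5, s2)), s4) collapses to s3 · s5 · s2 · s4
c(s1, c(c(s3, c(s5, s2)), s4)) collapses to s1 · s3 · s5 · s2 · s4

s1 · s3 · s5 · s2 · s4


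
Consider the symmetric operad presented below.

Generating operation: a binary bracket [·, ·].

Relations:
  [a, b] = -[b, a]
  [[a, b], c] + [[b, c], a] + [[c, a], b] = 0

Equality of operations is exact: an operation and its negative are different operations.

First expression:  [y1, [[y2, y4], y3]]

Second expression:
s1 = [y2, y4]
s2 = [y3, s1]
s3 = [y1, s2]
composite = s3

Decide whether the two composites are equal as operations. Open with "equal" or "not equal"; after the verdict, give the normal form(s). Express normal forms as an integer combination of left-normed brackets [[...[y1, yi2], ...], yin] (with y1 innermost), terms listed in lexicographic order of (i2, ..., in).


not equal; first: [[[y1, y2], y4], y3] - [[[y1, y3], y2], y4] + [[[y1, y3], y4], y2] - [[[y1, y4], y2], y3]; second: -[[[y1, y2], y4], y3] + [[[y1, y3], y2], y4] - [[[y1, y3], y4], y2] + [[[y1, y4], y2], y3]

In normal form, the first expression is [[[y1, y2], y4], y3] - [[[y1, y3], y2], y4] + [[[y1, y3], y4], y2] - [[[y1, y4], y2], y3]
In normal form, the second expression is -[[[y1, y2], y4], y3] + [[[y1, y3], y2], y4] - [[[y1, y3], y4], y2] + [[[y1, y4], y2], y3]
Distinct normal forms: not equal.


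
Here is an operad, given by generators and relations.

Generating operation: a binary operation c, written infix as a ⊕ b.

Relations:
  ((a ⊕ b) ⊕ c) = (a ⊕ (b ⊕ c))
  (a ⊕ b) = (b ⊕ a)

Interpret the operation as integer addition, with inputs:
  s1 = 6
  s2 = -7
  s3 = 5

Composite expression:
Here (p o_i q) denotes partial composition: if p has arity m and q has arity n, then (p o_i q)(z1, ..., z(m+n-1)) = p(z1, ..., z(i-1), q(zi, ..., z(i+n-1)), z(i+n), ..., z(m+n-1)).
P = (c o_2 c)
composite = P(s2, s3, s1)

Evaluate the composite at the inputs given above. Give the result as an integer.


(s3 ⊕ s1) = 11
(s2 ⊕ (s3 ⊕ s1)) = 4

4


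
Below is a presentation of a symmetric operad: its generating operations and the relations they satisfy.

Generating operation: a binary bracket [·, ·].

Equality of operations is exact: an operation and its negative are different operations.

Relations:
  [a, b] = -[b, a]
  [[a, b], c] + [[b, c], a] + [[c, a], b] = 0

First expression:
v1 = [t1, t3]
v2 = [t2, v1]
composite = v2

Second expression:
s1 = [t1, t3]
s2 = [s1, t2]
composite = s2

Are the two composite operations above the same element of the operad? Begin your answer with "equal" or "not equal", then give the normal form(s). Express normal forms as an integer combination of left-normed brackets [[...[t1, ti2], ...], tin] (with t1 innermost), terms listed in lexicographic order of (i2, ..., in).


not equal — first -[[t1, t3], t2], second [[t1, t3], t2]

The first composite normalizes to -[[t1, t3], t2]
The second composite normalizes to [[t1, t3], t2]
Distinct normal forms: not equal.


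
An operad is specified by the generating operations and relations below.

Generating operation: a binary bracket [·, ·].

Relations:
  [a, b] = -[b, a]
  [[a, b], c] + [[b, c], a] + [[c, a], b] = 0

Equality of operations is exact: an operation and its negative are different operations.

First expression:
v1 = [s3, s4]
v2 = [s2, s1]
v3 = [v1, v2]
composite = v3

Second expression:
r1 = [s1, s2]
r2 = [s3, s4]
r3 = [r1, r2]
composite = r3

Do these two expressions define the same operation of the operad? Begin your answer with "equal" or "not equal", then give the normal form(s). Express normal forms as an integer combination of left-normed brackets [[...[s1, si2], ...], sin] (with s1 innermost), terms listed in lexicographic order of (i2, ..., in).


equal — both sides give [[[s1, s2], s3], s4] - [[[s1, s2], s4], s3]

Reducing the first expression gives [[[s1, s2], s3], s4] - [[[s1, s2], s4], s3]
Reducing the second expression gives [[[s1, s2], s3], s4] - [[[s1, s2], s4], s3]
One common form — equal.


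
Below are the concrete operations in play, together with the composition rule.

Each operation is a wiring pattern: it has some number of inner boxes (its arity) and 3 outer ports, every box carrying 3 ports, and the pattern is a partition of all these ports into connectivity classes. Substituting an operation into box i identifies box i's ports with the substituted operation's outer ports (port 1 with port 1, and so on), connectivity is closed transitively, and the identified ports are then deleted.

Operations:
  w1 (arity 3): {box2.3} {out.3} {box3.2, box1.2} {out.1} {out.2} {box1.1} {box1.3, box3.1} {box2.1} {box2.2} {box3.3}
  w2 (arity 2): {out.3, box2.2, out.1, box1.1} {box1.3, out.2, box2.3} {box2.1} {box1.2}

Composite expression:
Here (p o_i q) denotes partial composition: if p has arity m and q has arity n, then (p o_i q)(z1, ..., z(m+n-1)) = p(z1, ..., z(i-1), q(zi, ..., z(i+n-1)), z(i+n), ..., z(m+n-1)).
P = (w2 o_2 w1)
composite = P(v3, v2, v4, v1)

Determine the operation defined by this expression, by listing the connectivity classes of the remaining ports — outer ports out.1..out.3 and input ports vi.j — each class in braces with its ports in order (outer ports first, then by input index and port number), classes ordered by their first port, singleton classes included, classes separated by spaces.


Substituting into w2 glues patterns; closure does the rest.
stage w1: inputs (v2, v4, v1), connectivity {out.1} {out.2} {out.3} {v1.1, v2.3} {v1.2, v2.2} {v1.3} {v2.1} {v4.1} {v4.2} {v4.3}, out.j its boundary
stage w2: inputs (v3, v2, v4, v1), connectivity {out.1, out.3, v3.1} {out.2, v3.3} {v1.1, v2.3} {v1.2, v2.2} {v1.3} {v2.1} {v3.2} {v4.1} {v4.2} {v4.3}, out.j its boundary

{out.1, out.3, v3.1} {out.2, v3.3} {v1.1, v2.3} {v1.2, v2.2} {v1.3} {v2.1} {v3.2} {v4.1} {v4.2} {v4.3}


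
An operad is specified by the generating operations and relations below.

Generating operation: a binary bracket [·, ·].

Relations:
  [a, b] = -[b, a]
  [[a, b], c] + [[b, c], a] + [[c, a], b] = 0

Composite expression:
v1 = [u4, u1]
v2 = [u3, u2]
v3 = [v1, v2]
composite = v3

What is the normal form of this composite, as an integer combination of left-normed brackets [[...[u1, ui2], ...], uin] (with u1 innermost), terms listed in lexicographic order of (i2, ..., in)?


A multilinear Lie element is pinned by u1-initial words (u1 innermost).
Composite bracket: [[u4, u1], [u3, u2]]
Full expansion: 8 signed words from ab - ba (2^3 = 8).
Keep just the words that open with u1:
  u1u4u2u3 (sign +1) contributes +[[[u1, u4], u2], u3]
  u1u4u3u2 (sign -1) contributes -[[[u1, u4], u3], u2]

[[[u1, u4], u2], u3] - [[[u1, u4], u3], u2]


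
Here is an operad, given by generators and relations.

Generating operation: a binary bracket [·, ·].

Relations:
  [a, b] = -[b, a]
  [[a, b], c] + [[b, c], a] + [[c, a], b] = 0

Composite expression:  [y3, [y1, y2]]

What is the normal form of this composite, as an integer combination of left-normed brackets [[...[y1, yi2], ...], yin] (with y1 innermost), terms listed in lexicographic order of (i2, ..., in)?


Antisymmetry and Jacobi reduce to y1-anchored left-normed brackets.
Composite bracket: [y3, [y1, y2]]
Each bracket splits as ab - ba, giving 4 signed words (2^2 = 4).
Coefficients come from the y1-initial words:
  from y1y2y3, sign -1: term -[[y1, y2], y3]

-[[y1, y2], y3]


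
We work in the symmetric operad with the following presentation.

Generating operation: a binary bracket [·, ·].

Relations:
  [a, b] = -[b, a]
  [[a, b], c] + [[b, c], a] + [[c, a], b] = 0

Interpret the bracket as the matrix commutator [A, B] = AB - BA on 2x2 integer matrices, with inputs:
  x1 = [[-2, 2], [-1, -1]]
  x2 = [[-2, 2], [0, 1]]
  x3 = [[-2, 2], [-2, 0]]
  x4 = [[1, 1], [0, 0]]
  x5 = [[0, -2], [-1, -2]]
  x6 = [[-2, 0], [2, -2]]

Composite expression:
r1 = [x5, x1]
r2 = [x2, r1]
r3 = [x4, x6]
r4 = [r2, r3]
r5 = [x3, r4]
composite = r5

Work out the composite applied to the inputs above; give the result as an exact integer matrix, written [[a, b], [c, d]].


[x5, x1] = [[4, 2], [3, -4]]
[x2, [x5, x1]] = [[6, -22], [9, -6]]
[x4, x6] = [[2, 0], [-2, -2]]
[[x2, [x5, x1]], [x4, x6]] = [[44, 88], [60, -44]]
[x3, [[x2, [x5, x1]], [x4, x6]]] = [[296, -352], [-56, -296]]

[[296, -352], [-56, -296]]


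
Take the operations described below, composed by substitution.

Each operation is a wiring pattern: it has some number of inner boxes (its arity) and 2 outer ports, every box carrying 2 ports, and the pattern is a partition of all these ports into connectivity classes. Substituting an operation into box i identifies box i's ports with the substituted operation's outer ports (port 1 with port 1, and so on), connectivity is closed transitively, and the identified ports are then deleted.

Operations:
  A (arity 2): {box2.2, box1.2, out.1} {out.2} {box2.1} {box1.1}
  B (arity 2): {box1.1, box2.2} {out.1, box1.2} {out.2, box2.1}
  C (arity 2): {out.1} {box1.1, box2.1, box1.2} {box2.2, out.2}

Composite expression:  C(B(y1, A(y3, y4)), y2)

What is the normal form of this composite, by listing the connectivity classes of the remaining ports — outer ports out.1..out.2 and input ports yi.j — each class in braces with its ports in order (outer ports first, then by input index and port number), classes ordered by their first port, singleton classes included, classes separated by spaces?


{out.1} {out.2, y2.2} {y1.1} {y1.2, y2.1, y3.2, y4.2} {y3.1} {y4.1}

After gluing at C, chains via deleted ports link the y-ports.
A over (y3, y4) gives {out.1, y3.2, y4.2} {out.2} {y3.1} {y4.1}, out.j being that stage's outer ports
B over (y1, y3, y4) gives {out.1, y1.2} {out.2, y3.2, y4.2} {y1.1} {y3.1} {y4.1}, out.j being that stage's outer ports
C over (y1, y3, y4, y2) gives {out.1} {out.2, y2.2} {y1.1} {y1.2, y2.1, y3.2, y4.2} {y3.1} {y4.1}, out.j being that stage's outer ports


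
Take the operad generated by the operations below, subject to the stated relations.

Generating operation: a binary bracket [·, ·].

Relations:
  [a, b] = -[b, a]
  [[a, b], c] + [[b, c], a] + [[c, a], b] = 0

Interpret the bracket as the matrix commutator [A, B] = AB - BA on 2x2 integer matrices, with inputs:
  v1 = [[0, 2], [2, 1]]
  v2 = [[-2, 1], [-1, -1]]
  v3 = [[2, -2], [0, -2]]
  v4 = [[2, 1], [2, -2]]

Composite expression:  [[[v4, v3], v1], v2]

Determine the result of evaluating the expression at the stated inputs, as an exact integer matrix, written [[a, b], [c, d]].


[v4, v3] = [[4, -12], [8, -4]]
[[v4, v3], v1] = [[-40, 4], [-24, 40]]
[[[v4, v3], v1], v2] = [[20, -76], [-56, -20]]

[[20, -76], [-56, -20]]


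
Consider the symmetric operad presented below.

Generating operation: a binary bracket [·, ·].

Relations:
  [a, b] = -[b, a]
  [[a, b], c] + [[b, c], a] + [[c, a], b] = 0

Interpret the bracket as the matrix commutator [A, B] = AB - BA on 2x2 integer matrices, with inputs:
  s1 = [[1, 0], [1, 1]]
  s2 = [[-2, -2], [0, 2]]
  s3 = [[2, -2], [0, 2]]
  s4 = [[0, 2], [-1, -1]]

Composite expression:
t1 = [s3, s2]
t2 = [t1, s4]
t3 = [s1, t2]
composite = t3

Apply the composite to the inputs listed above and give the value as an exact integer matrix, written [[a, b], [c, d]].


[s3, s2] = [[0, -8], [0, 0]]
[[s3, s2], s4] = [[8, 8], [0, -8]]
[s1, [[s3, s2], s4]] = [[-8, 0], [16, 8]]

[[-8, 0], [16, 8]]


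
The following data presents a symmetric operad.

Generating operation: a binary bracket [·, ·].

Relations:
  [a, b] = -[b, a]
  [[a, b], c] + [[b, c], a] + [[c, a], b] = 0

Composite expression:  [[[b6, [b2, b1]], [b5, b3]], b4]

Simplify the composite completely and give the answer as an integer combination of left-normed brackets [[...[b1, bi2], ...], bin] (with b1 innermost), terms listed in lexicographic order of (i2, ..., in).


-[[[[[b1, b2], b6], b3], b5], b4] + [[[[[b1, b2], b6], b5], b3], b4]

A multilinear Lie element is pinned by b1-initial words (b1 innermost).
Composite bracket: [[[b6, [b2, b1]], [b5, b3]], b4]
Each bracket splits as ab - ba, giving 32 signed words (2^5 = 32).
The b1-initial words carry the normal form:
  b1b2b6b3b5b4 appears with sign -1, giving the term -[[[[[b1, b2], b6], b3], b5], b4]
  b1b2b6b5b3b4 appears with sign +1, giving the term +[[[[[b1, b2], b6], b5], b3], b4]


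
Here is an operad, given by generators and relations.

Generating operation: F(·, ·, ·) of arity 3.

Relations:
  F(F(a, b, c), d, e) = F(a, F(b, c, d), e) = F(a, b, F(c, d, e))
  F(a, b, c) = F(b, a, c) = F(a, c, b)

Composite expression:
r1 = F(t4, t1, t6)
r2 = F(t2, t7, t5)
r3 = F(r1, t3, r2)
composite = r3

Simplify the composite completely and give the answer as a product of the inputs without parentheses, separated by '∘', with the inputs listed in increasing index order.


t1 ∘ t2 ∘ t3 ∘ t4 ∘ t5 ∘ t6 ∘ t7


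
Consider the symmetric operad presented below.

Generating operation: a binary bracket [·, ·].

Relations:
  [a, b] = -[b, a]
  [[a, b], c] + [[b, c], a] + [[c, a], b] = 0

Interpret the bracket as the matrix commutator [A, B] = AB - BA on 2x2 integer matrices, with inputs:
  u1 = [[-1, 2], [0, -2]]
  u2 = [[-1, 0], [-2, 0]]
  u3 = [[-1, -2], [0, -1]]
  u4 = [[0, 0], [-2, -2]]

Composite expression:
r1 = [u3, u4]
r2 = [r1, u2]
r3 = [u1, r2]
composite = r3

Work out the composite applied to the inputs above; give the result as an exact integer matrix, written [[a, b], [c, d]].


[[32, 36], [-16, -32]]

[u3, u4] = [[4, 4], [0, -4]]
[[u3, u4], u2] = [[-8, 4], [16, 8]]
[u1, [[u3, u4], u2]] = [[32, 36], [-16, -32]]


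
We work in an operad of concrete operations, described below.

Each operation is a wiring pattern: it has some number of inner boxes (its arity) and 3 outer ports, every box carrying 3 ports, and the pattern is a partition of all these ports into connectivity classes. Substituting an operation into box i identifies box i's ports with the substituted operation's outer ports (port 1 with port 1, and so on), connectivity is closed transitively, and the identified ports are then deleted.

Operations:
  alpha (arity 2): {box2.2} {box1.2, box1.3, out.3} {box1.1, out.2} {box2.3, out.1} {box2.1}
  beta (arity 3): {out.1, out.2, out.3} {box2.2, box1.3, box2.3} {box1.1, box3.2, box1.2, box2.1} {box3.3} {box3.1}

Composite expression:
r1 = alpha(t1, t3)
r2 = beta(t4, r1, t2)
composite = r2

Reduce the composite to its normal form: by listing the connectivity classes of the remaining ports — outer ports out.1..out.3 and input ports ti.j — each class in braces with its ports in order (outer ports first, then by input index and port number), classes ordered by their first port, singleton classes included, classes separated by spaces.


{out.1, out.2, out.3} {t1.1, t1.2, t1.3, t4.3} {t2.1} {t2.2, t3.3, t4.1, t4.2} {t2.3} {t3.1} {t3.2}

After gluing at beta, chains via deleted ports link the t-ports.
through alpha, on inputs (t1, t3): {out.1, t3.3} {out.2, t1.1} {out.3, t1.2, t1.3} {t3.1} {t3.2} (out.j = stage outer ports)
through beta, on inputs (t4, t1, t3, t2): {out.1, out.2, out.3} {t1.1, t1.2, t1.3, t4.3} {t2.1} {t2.2, t3.3, t4.1, t4.2} {t2.3} {t3.1} {t3.2} (out.j = stage outer ports)
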